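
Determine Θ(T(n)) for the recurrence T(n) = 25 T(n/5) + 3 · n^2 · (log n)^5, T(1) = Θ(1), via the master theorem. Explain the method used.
T(n) = Θ(n^2 · (log n)^6)

Here log_5 25 = 2 and f(n) = 3 · n^2 · (log n)^5 = Θ(n^(log_5 25) · (log n)^5). This is the extended Case 2 of the master theorem (f matches the critical exponent up to log factors), giving T(n) = Θ(n^(log_5 25) · (log n)^(5+1)) = Θ(n^2 · (log n)^6).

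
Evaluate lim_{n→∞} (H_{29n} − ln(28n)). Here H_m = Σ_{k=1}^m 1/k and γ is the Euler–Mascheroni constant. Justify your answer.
lim = ln(29/28) + γ

By Euler-Maclaurin, H_m = ln m + γ + O(1/m). So
  H_{29n} − ln(28n) = ln(29n) + γ − ln(28n) + O(1/n)
                       = ln(29/28) + γ + O(1/n).
Hence the limit is ln(29/28) + γ.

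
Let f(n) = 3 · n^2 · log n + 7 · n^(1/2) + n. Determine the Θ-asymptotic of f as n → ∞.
f(n) ∈ Θ(n^2 · log n)

Compare the terms by growth order. For large n, n^a · (log n)^b dominates n^a' · (log n)^b' iff a > a', or (a = a' and b > b'). Ranking the 3 terms shows the dominant one is 3 · n^2 · log n. Hence f(n) ∈ Θ(n^2 · log n).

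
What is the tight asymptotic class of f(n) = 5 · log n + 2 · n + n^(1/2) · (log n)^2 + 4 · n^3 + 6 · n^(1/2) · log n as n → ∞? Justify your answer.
f(n) ∈ Θ(n^3)

Compare the terms by growth order. For large n, n^a · (log n)^b dominates n^a' · (log n)^b' iff a > a', or (a = a' and b > b'). Ranking the 5 terms shows the dominant one is 4 · n^3. Hence f(n) ∈ Θ(n^3).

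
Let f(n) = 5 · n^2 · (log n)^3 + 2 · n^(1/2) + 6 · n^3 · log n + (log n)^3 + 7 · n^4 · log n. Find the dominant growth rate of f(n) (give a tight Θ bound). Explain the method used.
f(n) ∈ Θ(n^4 · log n)

Compare the terms by growth order. For large n, n^a · (log n)^b dominates n^a' · (log n)^b' iff a > a', or (a = a' and b > b'). Ranking the 5 terms shows the dominant one is 7 · n^4 · log n. Hence f(n) ∈ Θ(n^4 · log n).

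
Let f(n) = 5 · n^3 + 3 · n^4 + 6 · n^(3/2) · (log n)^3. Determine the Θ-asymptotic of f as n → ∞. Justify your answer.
f(n) ∈ Θ(n^4)

Compare the terms by growth order. For large n, n^a · (log n)^b dominates n^a' · (log n)^b' iff a > a', or (a = a' and b > b'). Ranking the 3 terms shows the dominant one is 3 · n^4. Hence f(n) ∈ Θ(n^4).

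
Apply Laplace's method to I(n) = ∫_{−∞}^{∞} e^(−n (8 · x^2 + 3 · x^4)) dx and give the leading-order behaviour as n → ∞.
I(n) ~ sqrt(π/(8n))

φ(x) = 8 · x^2 + 3 · x^4 has its unique global minimum at x* = 0 (since φ'(x) = 16x + 12x^3 = 0 only at x = 0 for real x with both coefficients positive, and φ → ∞ as |x| → ∞). At x* = 0, φ(0) = 0 and φ''(0) = 16. Laplace's method then gives
  I(n) ~ sqrt(2π / (n · φ''(0))) · e^(−n φ(0)) = sqrt(2π / (16n)) = sqrt(π/(8n)).
The 3 · x^4 term contributes only at subleading order (an O(1/n) relative correction).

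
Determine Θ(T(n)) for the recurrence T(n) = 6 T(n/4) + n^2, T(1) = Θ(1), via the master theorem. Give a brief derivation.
T(n) = Θ(n^2)

log_4 6 ≈ 1.292. f(n) = n^2 dominates n^(log_4 6) since 2 > 1.292, and the regularity condition a·f(n/b) = 6·(n/4)^2 = (6/16)·n^2 ≤ c·f(n) holds with c = 6/16 ≈ 0.375 < 1. So this is Case 3: T(n) = Θ(f(n)) = Θ(n^2).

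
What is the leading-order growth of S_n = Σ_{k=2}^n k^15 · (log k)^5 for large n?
S_n ~ n^16 · (log n)^5 / 16

By integral comparison, S_n = ∫_1^n x^15 · (log x)^5 dx + O(n^15 · (log n)^5). For the integral, the leading term of ∫_1^n x^15 (log x)^5 dx is n^16/16 · (log n)^5 (by repeated integration by parts; each step lowers the log-exponent and produces a relatively O(1/log n) correction). Hence S_n ~ n^16 · (log n)^5 / 16.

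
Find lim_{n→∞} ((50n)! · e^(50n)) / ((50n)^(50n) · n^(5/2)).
lim = 0

Stirling: (50n)! ~ sqrt(2π·50n) · (50n/e)^(50n). Hence
  (50n)! · e^(50n) / (50n)^(50n) ~ sqrt(2π·50n).
Dividing by n^(5/2): sqrt(2π·50n) / n^(5/2) = sqrt(2π·50) · n^((1−5)/2), so the expression behaves like sqrt(2π·50) · n^((1−5)/2) → 0.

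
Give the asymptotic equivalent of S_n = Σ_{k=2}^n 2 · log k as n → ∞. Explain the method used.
S_n ~ 2 · (n log n − n)

By integral comparison, S_n = ∫_1^n 2 · log x dx + O(log n). For the integral, ∫ log x dx = n log n − n. Hence S_n ~ 2 · (n log n − n).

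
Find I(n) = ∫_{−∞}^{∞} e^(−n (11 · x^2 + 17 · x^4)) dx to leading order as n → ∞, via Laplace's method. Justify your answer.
I(n) ~ sqrt(π/(11n))

φ(x) = 11 · x^2 + 17 · x^4 has its unique global minimum at x* = 0 (since φ'(x) = 22x + 68x^3 = 0 only at x = 0 for real x with both coefficients positive, and φ → ∞ as |x| → ∞). At x* = 0, φ(0) = 0 and φ''(0) = 22. Laplace's method then gives
  I(n) ~ sqrt(2π / (n · φ''(0))) · e^(−n φ(0)) = sqrt(2π / (22n)) = sqrt(π/(11n)).
The 17 · x^4 term contributes only at subleading order (an O(1/n) relative correction).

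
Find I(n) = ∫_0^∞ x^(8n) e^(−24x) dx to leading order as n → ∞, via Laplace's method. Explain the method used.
I(n) ~ (sqrt(2π·8n) / 24) · (8n/(24e))^(8n)

Write the integrand as exp(8n ln x − 24x) and set f(x) = 8n ln x − 24x. Then f'(x) = 8n/x − 24 = 0 at x* = 8n/24, and f''(x*) = −8n/x*^2 = −24^2/(8n). Laplace's method (interior maximum) gives
  I(n) ~ e^(f(x*)) · sqrt(2π / |f''(x*)|)
        = exp(8n ln(8n/24) − 8n) · sqrt(2π · 8n / 24^2)
        = (8n/24)^(8n) e^(−8n) · sqrt(2π·8n) / 24
        = (sqrt(2π·8n) / 24) · (8n/(24e))^(8n).
This matches Γ(8n+1)/24^(8n+1) with Stirling applied to Γ.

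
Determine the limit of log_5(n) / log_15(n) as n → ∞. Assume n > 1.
lim = ln(15) / ln(5) = log_5(15)

Change of base: log_5(n) = ln n / ln 5 and log_15(n) = ln n / ln 15. The ratio is (ln n / ln 5) · (ln 15 / ln n) = ln 15 / ln 5, a constant independent of n. So the limit is ln 15 / ln 5 = log_5(15).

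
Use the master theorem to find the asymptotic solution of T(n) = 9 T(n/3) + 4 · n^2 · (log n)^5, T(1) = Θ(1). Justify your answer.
T(n) = Θ(n^2 · (log n)^6)

Here log_3 9 = 2 and f(n) = 4 · n^2 · (log n)^5 = Θ(n^(log_3 9) · (log n)^5). This is the extended Case 2 of the master theorem (f matches the critical exponent up to log factors), giving T(n) = Θ(n^(log_3 9) · (log n)^(5+1)) = Θ(n^2 · (log n)^6).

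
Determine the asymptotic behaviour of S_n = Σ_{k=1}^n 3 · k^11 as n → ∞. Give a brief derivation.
S_n ~ n^12 / 4

By integral comparison (Euler-Maclaurin), Σ_{k=1}^n 3 · k^11 = 3 · ∫_0^n x^11 dx + O(n^11) = 3 · n^12/12 = n^12 / 4 + O(n^11). (Equivalently, Faulhaber's formula gives the same leading term.)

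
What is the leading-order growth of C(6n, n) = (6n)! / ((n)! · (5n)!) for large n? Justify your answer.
C(6n, n) ~ (46656/3125)^(n) · sqrt(3/(5π·n))

Write N = n. Apply Stirling to each factorial:
  (6N)! ~ sqrt(2π·6N) · (6N/e)^(6N),
  N! ~ sqrt(2π N) · (N/e)^N,
  (5N)! ~ sqrt(2π·5N) · (5N/e)^(5N).
The exponential factors combine to (6N)^(6N) / (N^N · (5N)^(5N)) = 6^(6N)/5^(5N) = (6^6/5^5)^N = (46656/3125)^N.
The square-root prefactors combine to sqrt(2π·6N) / (sqrt(2π N)·sqrt(2π·5N)) = sqrt(6 / (2π·5·N)) = sqrt(3/(5π·n)).
Substituting N = n: C(6n, n) ~ (46656/3125)^(n) · sqrt(3/(5π·n)).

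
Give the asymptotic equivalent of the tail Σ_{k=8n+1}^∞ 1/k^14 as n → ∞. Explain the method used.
Σ_{k>8n} 1/k^14 ~ 1/(13 · (8n)^13)

Compare to the integral: ∫_{8n}^∞ x^(−14) dx = [−x^(−13)/13]_{8n}^∞ = 1/((14−1)·(8n)^13). Euler-Maclaurin then gives
  Σ_{k>8n} 1/k^14 = ∫_{8n}^∞ dx/x^14 − 1/(2·(8n)^14) + O(1/(8n)^15).
(Equivalently this is ζ(14) − Σ_{k≤8n} 1/k^14.)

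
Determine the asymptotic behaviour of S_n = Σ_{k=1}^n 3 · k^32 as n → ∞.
S_n ~ n^33 / 11

By integral comparison (Euler-Maclaurin), Σ_{k=1}^n 3 · k^32 = 3 · ∫_0^n x^32 dx + O(n^32) = 3 · n^33/33 = n^33 / 11 + O(n^32). (Equivalently, Faulhaber's formula gives the same leading term.)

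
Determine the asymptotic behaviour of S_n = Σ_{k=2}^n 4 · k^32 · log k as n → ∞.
S_n ~ 4 · n^33 log n / 33 − 4 · n^33 / 1089

By integral comparison, S_n = ∫_1^n 4 · x^32 · log x dx + O(n^32 · log n). For the integral, ∫ x^32 log x dx = n^33 log n / 33 − n^33/1089 (integration by parts). Hence S_n ~ 4 · n^33 log n / 33 − 4 · n^33 / 1089.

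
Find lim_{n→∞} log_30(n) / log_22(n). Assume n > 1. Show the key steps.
lim = ln(22) / ln(30) = log_30(22)

Change of base: log_30(n) = ln n / ln 30 and log_22(n) = ln n / ln 22. The ratio is (ln n / ln 30) · (ln 22 / ln n) = ln 22 / ln 30, a constant independent of n. So the limit is ln 22 / ln 30 = log_30(22).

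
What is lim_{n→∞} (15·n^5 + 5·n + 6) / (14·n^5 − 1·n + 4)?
lim = 15/14

For large n the leading n^5 terms dominate both numerator and denominator. Dividing top and bottom by n^5, every other term tends to 0, leaving 15/14.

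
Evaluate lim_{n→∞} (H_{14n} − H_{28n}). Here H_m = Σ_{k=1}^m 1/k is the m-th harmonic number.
lim = ln(14/28) = −ln 2

Euler-Maclaurin gives H_m = ln m + γ + 1/(2m) + O(1/m^2). The γ and O(1/m) terms cancel in the difference:
  H_{14n} − H_{28n} = ln(14n) − ln(28n) + O(1/n) = ln(14/28) + O(1/n).
Hence the limit is ln(14/28) = −ln 2.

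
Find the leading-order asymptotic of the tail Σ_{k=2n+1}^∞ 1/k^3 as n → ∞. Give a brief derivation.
Σ_{k>2n} 1/k^3 ~ 1/(2 · (2n)^2)

Compare to the integral: ∫_{2n}^∞ x^(−3) dx = [−x^(−2)/2]_{2n}^∞ = 1/((3−1)·(2n)^2). Euler-Maclaurin then gives
  Σ_{k>2n} 1/k^3 = ∫_{2n}^∞ dx/x^3 − 1/(2·(2n)^3) + O(1/(2n)^4).
(Equivalently this is ζ(3) − Σ_{k≤2n} 1/k^3.)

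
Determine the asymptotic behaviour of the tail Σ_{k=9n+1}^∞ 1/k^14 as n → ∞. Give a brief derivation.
Σ_{k>9n} 1/k^14 ~ 1/(13 · (9n)^13)

Compare to the integral: ∫_{9n}^∞ x^(−14) dx = [−x^(−13)/13]_{9n}^∞ = 1/((14−1)·(9n)^13). Euler-Maclaurin then gives
  Σ_{k>9n} 1/k^14 = ∫_{9n}^∞ dx/x^14 − 1/(2·(9n)^14) + O(1/(9n)^15).
(Equivalently this is ζ(14) − Σ_{k≤9n} 1/k^14.)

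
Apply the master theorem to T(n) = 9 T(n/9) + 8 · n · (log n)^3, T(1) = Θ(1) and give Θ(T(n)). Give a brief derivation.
T(n) = Θ(n · (log n)^4)

Here log_9 9 = 1 and f(n) = 8 · n · (log n)^3 = Θ(n^(log_9 9) · (log n)^3). This is the extended Case 2 of the master theorem (f matches the critical exponent up to log factors), giving T(n) = Θ(n^(log_9 9) · (log n)^(3+1)) = Θ(n · (log n)^4).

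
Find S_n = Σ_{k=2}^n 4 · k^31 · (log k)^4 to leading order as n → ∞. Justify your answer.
S_n ~ n^32 · (log n)^4 / 8

By integral comparison, S_n = ∫_1^n 4 · x^31 · (log x)^4 dx + O(n^31 · (log n)^4). For the integral, the leading term of ∫_1^n x^31 (log x)^4 dx is n^32/32 · (log n)^4 (by repeated integration by parts; each step lowers the log-exponent and produces a relatively O(1/log n) correction). Hence S_n ~ n^32 · (log n)^4 / 8.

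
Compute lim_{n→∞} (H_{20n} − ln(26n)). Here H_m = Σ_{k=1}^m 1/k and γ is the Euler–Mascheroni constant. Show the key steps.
lim = ln(10/13) + γ

By Euler-Maclaurin, H_m = ln m + γ + O(1/m). So
  H_{20n} − ln(26n) = ln(20n) + γ − ln(26n) + O(1/n)
                       = ln(20/26) + γ + O(1/n).
Hence the limit is ln(20/26) + γ (= ln(10/13)).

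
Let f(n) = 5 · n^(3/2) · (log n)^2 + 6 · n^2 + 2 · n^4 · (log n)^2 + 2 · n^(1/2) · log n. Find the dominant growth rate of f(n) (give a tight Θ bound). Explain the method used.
f(n) ∈ Θ(n^4 · (log n)^2)

Compare the terms by growth order. For large n, n^a · (log n)^b dominates n^a' · (log n)^b' iff a > a', or (a = a' and b > b'). Ranking the 4 terms shows the dominant one is 2 · n^4 · (log n)^2. Hence f(n) ∈ Θ(n^4 · (log n)^2).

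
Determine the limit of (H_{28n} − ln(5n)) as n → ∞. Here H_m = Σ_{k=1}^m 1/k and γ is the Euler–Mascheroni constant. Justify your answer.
lim = ln(28/5) + γ

By Euler-Maclaurin, H_m = ln m + γ + O(1/m). So
  H_{28n} − ln(5n) = ln(28n) + γ − ln(5n) + O(1/n)
                       = ln(28/5) + γ + O(1/n).
Hence the limit is ln(28/5) + γ.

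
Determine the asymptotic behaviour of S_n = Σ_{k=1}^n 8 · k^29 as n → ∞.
S_n ~ 4 · n^30 / 15

By integral comparison (Euler-Maclaurin), Σ_{k=1}^n 8 · k^29 = 8 · ∫_0^n x^29 dx + O(n^29) = 8 · n^30/30 = 4 · n^30 / 15 + O(n^29). (Equivalently, Faulhaber's formula gives the same leading term.)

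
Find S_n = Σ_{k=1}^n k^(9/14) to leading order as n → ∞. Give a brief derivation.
S_n ~ (14/23) · n^(23/14)

Integral comparison: Σ_{k=1}^n k^(9/14) = ∫_0^n x^(9/14) dx + O(n^(9/14)). The integral is n^(1 + 9/14) / (1 + 9/14) = n^((9+14)/14) / ((9+14)/14) = (14/23) · n^(23/14).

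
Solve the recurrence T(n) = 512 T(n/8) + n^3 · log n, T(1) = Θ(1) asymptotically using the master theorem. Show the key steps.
T(n) = Θ(n^3 · (log n)^2)

Here log_8 512 = 3 and f(n) = n^3 · log n = Θ(n^(log_8 512) · (log n)^1). This is the extended Case 2 of the master theorem (f matches the critical exponent up to log factors), giving T(n) = Θ(n^(log_8 512) · (log n)^(1+1)) = Θ(n^3 · (log n)^2).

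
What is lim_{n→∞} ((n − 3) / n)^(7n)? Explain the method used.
lim = e^(−21)

Rewrite as (1 − 3/n)^(7n). By the standard limit (1 + x/n)^n → e^x, we have (1 − 3/n)^n → e^(−3), and raising to the 7th power gives e^(−21).
More precisely, ln[(1 − 3/n)^(7n)] = 7n · ln(1 − 3/n) = 7n · (-3/n + O(1/n^2)) = -21 + O(1/n) → -21.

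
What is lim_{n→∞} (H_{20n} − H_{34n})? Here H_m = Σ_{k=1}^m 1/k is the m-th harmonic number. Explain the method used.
lim = ln(20/34) = ln(10/17)

Euler-Maclaurin gives H_m = ln m + γ + 1/(2m) + O(1/m^2). The γ and O(1/m) terms cancel in the difference:
  H_{20n} − H_{34n} = ln(20n) − ln(34n) + O(1/n) = ln(20/34) + O(1/n).
Hence the limit is ln(20/34) = ln(10/17).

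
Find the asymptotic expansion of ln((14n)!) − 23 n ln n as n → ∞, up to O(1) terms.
ln((14n)!) − 23 n ln n = −9 n ln n + 14(ln 14 − 1) n + (1/2) ln(2π·14n) + O(1/n)

Stirling: ln((14n)!) = 14n ln(14n) − 14n + (1/2) ln(2π·14n) + O(1/n).
Expand 14n ln(14n) = 14n (ln n + ln 14) = 14n ln n + 14n ln 14.
Subtract 23n ln n: leading term is (14 − 23) n ln n = −9 n ln n. The next term is 14n ln 14 − 14n = 14(ln 14 − 1) n. Then the (1/2) ln(2π·14n) correction.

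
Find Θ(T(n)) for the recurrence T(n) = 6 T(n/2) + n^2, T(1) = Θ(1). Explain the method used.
T(n) = Θ(n^(log_2 6))

Master theorem: compare f(n) = n^2 to n^(log_2 6) where log_2 6 ≈ 2.585. Since 2 < log_2 6, we have f(n) = O(n^(log_2 6 − ε)) for some ε > 0 — Case 1. Hence T(n) = Θ(n^(log_2 6)).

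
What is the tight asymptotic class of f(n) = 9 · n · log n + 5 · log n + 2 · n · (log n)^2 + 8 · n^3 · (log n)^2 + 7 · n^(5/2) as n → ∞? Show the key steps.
f(n) ∈ Θ(n^3 · (log n)^2)

Compare the terms by growth order. For large n, n^a · (log n)^b dominates n^a' · (log n)^b' iff a > a', or (a = a' and b > b'). Ranking the 5 terms shows the dominant one is 8 · n^3 · (log n)^2. Hence f(n) ∈ Θ(n^3 · (log n)^2).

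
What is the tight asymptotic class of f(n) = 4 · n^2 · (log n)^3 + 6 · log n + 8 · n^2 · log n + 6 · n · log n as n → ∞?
f(n) ∈ Θ(n^2 · (log n)^3)

Compare the terms by growth order. For large n, n^a · (log n)^b dominates n^a' · (log n)^b' iff a > a', or (a = a' and b > b'). Ranking the 4 terms shows the dominant one is 4 · n^2 · (log n)^3. Hence f(n) ∈ Θ(n^2 · (log n)^3).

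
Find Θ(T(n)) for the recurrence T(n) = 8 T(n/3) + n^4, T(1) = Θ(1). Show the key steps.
T(n) = Θ(n^4)

log_3 8 ≈ 1.893. f(n) = n^4 dominates n^(log_3 8) since 4 > 1.893, and the regularity condition a·f(n/b) = 8·(n/3)^4 = (8/81)·n^4 ≤ c·f(n) holds with c = 8/81 ≈ 0.0988 < 1. So this is Case 3: T(n) = Θ(f(n)) = Θ(n^4).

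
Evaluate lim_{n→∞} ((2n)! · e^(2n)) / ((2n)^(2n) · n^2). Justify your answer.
lim = 0

Stirling: (2n)! ~ sqrt(2π·2n) · (2n/e)^(2n). Hence
  (2n)! · e^(2n) / (2n)^(2n) ~ sqrt(2π·2n).
Dividing by n^2: sqrt(2π·2n) / n^2 = sqrt(2π·2) · n^((1−4)/2), so the expression behaves like sqrt(2π·2) · n^((1−4)/2) → 0.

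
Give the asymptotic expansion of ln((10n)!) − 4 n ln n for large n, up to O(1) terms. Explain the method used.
ln((10n)!) − 4 n ln n = 6 n ln n + 10(ln 10 − 1) n + (1/2) ln(2π·10n) + O(1/n)

Stirling: ln((10n)!) = 10n ln(10n) − 10n + (1/2) ln(2π·10n) + O(1/n).
Expand 10n ln(10n) = 10n (ln n + ln 10) = 10n ln n + 10n ln 10.
Subtract 4n ln n: leading term is (10 − 4) n ln n = 6 n ln n. The next term is 10n ln 10 − 10n = 10(ln 10 − 1) n. Then the (1/2) ln(2π·10n) correction.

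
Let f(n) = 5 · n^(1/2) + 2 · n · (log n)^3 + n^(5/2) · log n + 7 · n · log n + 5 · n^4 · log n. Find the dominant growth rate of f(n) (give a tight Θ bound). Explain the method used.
f(n) ∈ Θ(n^4 · log n)

Compare the terms by growth order. For large n, n^a · (log n)^b dominates n^a' · (log n)^b' iff a > a', or (a = a' and b > b'). Ranking the 5 terms shows the dominant one is 5 · n^4 · log n. Hence f(n) ∈ Θ(n^4 · log n).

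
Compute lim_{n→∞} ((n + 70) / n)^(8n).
lim = e^560

Rewrite as (1 + 70/n)^(8n). By the standard limit (1 + x/n)^n → e^x, we have (1 + 70/n)^n → e^70, and raising to the 8th power gives e^560.
More precisely, ln[(1 + 70/n)^(8n)] = 8n · ln(1 + 70/n) = 8n · (70/n + O(1/n^2)) = 560 + O(1/n) → 560.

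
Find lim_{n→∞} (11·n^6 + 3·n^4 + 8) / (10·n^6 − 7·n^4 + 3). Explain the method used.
lim = 11/10

For large n the leading n^6 terms dominate both numerator and denominator. Dividing top and bottom by n^6, every other term tends to 0, leaving 11/10.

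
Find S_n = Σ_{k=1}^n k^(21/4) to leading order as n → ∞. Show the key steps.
S_n ~ (4/25) · n^(25/4)

Integral comparison: Σ_{k=1}^n k^(21/4) = ∫_0^n x^(21/4) dx + O(n^(21/4)). The integral is n^(1 + 21/4) / (1 + 21/4) = n^((21+4)/4) / ((21+4)/4) = (4/25) · n^(25/4).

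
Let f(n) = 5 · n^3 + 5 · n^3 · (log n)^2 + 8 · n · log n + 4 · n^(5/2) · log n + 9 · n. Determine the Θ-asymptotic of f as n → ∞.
f(n) ∈ Θ(n^3 · (log n)^2)

Compare the terms by growth order. For large n, n^a · (log n)^b dominates n^a' · (log n)^b' iff a > a', or (a = a' and b > b'). Ranking the 5 terms shows the dominant one is 5 · n^3 · (log n)^2. Hence f(n) ∈ Θ(n^3 · (log n)^2).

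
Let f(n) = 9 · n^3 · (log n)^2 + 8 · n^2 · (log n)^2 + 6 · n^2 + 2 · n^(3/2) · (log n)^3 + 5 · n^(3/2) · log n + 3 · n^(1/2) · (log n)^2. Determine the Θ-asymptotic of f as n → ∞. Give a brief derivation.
f(n) ∈ Θ(n^3 · (log n)^2)

Compare the terms by growth order. For large n, n^a · (log n)^b dominates n^a' · (log n)^b' iff a > a', or (a = a' and b > b'). Ranking the 6 terms shows the dominant one is 9 · n^3 · (log n)^2. Hence f(n) ∈ Θ(n^3 · (log n)^2).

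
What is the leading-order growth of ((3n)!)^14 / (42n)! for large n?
((3n)!)^14/(42n)! ~ ((2π·3n)^(13/2) / sqrt(14)) · 14^(−14·3n)  →  0

Write N = 3n. Stirling: N! ~ sqrt(2π N)(N/e)^N and (14N)! ~ sqrt(2π·14N)·(14N/e)^(14N).
  (N!)^14/(14N)! ~ (2π N)^(14/2) (N/e)^(14N) / [sqrt(2π·14N) (14N/e)^(14N)]
     = (2π N)^(14/2) / sqrt(2π·14N) · (N/(14N))^(14N)
     = (2π N)^((14−1)/2) / sqrt(14) · 14^(−14N).
Since 14^14 > 1, the factor 14^(−14N) decays exponentially, so the ratio → 0. Substituting N = 3n gives the stated form.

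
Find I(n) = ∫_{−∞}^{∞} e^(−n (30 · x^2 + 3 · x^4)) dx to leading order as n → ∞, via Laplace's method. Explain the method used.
I(n) ~ sqrt(π/(30n))

φ(x) = 30 · x^2 + 3 · x^4 has its unique global minimum at x* = 0 (since φ'(x) = 60x + 12x^3 = 0 only at x = 0 for real x with both coefficients positive, and φ → ∞ as |x| → ∞). At x* = 0, φ(0) = 0 and φ''(0) = 60. Laplace's method then gives
  I(n) ~ sqrt(2π / (n · φ''(0))) · e^(−n φ(0)) = sqrt(2π / (60n)) = sqrt(π/(30n)).
The 3 · x^4 term contributes only at subleading order (an O(1/n) relative correction).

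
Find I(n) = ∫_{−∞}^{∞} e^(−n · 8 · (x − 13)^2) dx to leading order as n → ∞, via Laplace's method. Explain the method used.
I(n) = sqrt(π/(8n))

Here φ(x) = 8 · (x − 13)^2 has its unique minimum at x* = 13 with φ(x*) = 0 and φ''(x*) = 16. Laplace's method gives
  I(n) ~ e^(−n φ(x*)) · sqrt(2π / (n · φ''(x*))) = sqrt(2π / (16n)) = sqrt(π/(8n)).
This is exact: substituting u = (x − 13)·sqrt(8n) gives I(n) = (1/sqrt(8n)) ∫_{−∞}^{∞} e^(−u^2) du = sqrt(π/(8n)).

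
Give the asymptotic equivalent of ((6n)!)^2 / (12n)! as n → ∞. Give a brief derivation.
((6n)!)^2/(12n)! ~ ((2π·6n)^(1/2) / sqrt(2)) · 2^(−2·6n)  →  0

Write N = 6n. Stirling: N! ~ sqrt(2π N)(N/e)^N and (2N)! ~ sqrt(2π·2N)·(2N/e)^(2N).
  (N!)^2/(2N)! ~ (2π N)^(2/2) (N/e)^(2N) / [sqrt(2π·2N) (2N/e)^(2N)]
     = (2π N)^(2/2) / sqrt(2π·2N) · (N/(2N))^(2N)
     = (2π N)^((2−1)/2) / sqrt(2) · 2^(−2N).
Since 2^2 > 1, the factor 2^(−2N) decays exponentially, so the ratio → 0. Substituting N = 6n gives the stated form.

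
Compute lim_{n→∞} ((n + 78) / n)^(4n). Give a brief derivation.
lim = e^312

Rewrite as (1 + 78/n)^(4n). By the standard limit (1 + x/n)^n → e^x, we have (1 + 78/n)^n → e^78, and raising to the 4th power gives e^312.
More precisely, ln[(1 + 78/n)^(4n)] = 4n · ln(1 + 78/n) = 4n · (78/n + O(1/n^2)) = 312 + O(1/n) → 312.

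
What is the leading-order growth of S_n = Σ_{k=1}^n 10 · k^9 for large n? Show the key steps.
S_n ~ n^10

By integral comparison (Euler-Maclaurin), Σ_{k=1}^n 10 · k^9 = 10 · ∫_0^n x^9 dx + O(n^9) = 10 · n^10/10 = n^10 + O(n^9). (Equivalently, Faulhaber's formula gives the same leading term.)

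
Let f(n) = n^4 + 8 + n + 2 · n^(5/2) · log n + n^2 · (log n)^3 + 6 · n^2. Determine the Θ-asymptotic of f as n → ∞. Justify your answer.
f(n) ∈ Θ(n^4)

Compare the terms by growth order. For large n, n^a · (log n)^b dominates n^a' · (log n)^b' iff a > a', or (a = a' and b > b'). Ranking the 6 terms shows the dominant one is n^4. Hence f(n) ∈ Θ(n^4).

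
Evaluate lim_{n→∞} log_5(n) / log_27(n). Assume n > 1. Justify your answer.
lim = ln(27) / ln(5) = log_5(27)

Change of base: log_5(n) = ln n / ln 5 and log_27(n) = ln n / ln 27. The ratio is (ln n / ln 5) · (ln 27 / ln n) = ln 27 / ln 5, a constant independent of n. So the limit is ln 27 / ln 5 = log_5(27).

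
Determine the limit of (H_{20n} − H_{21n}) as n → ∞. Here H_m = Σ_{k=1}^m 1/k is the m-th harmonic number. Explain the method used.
lim = ln(20/21)

Euler-Maclaurin gives H_m = ln m + γ + 1/(2m) + O(1/m^2). The γ and O(1/m) terms cancel in the difference:
  H_{20n} − H_{21n} = ln(20n) − ln(21n) + O(1/n) = ln(20/21) + O(1/n).
Hence the limit is ln(20/21).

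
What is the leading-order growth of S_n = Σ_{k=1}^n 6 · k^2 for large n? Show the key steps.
S_n ~ 2 · n^3

By integral comparison (Euler-Maclaurin), Σ_{k=1}^n 6 · k^2 = 6 · ∫_0^n x^2 dx + O(n^2) = 6 · n^3/3 = 2 · n^3 + O(n^2). (Equivalently, Faulhaber's formula gives the same leading term.)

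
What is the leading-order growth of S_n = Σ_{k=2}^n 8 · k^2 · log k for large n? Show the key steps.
S_n ~ 8 · n^3 log n / 3 − 8 · n^3 / 9

By integral comparison, S_n = ∫_1^n 8 · x^2 · log x dx + O(n^2 · log n). For the integral, ∫ x^2 log x dx = n^3 log n / 3 − n^3/9 (integration by parts). Hence S_n ~ 8 · n^3 log n / 3 − 8 · n^3 / 9.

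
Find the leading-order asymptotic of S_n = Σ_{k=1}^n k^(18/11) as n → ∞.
S_n ~ (11/29) · n^(29/11)

Integral comparison: Σ_{k=1}^n k^(18/11) = ∫_0^n x^(18/11) dx + O(n^(18/11)). The integral is n^(1 + 18/11) / (1 + 18/11) = n^((18+11)/11) / ((18+11)/11) = (11/29) · n^(29/11).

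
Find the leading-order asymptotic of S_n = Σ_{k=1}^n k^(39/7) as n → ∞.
S_n ~ (7/46) · n^(46/7)

Integral comparison: Σ_{k=1}^n k^(39/7) = ∫_0^n x^(39/7) dx + O(n^(39/7)). The integral is n^(1 + 39/7) / (1 + 39/7) = n^((39+7)/7) / ((39+7)/7) = (7/46) · n^(46/7).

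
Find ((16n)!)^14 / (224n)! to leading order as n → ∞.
((16n)!)^14/(224n)! ~ ((2π·16n)^(13/2) / sqrt(14)) · 14^(−14·16n)  →  0

Write N = 16n. Stirling: N! ~ sqrt(2π N)(N/e)^N and (14N)! ~ sqrt(2π·14N)·(14N/e)^(14N).
  (N!)^14/(14N)! ~ (2π N)^(14/2) (N/e)^(14N) / [sqrt(2π·14N) (14N/e)^(14N)]
     = (2π N)^(14/2) / sqrt(2π·14N) · (N/(14N))^(14N)
     = (2π N)^((14−1)/2) / sqrt(14) · 14^(−14N).
Since 14^14 > 1, the factor 14^(−14N) decays exponentially, so the ratio → 0. Substituting N = 16n gives the stated form.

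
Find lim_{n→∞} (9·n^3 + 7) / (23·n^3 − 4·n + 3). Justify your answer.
lim = 9/23

For large n the leading n^3 terms dominate both numerator and denominator. Dividing top and bottom by n^3, every other term tends to 0, leaving 9/23.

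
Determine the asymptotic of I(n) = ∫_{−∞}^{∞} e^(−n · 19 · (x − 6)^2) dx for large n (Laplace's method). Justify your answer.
I(n) = sqrt(π/(19n))

Here φ(x) = 19 · (x − 6)^2 has its unique minimum at x* = 6 with φ(x*) = 0 and φ''(x*) = 38. Laplace's method gives
  I(n) ~ e^(−n φ(x*)) · sqrt(2π / (n · φ''(x*))) = sqrt(2π / (38n)) = sqrt(π/(19n)).
This is exact: substituting u = (x − 6)·sqrt(19n) gives I(n) = (1/sqrt(19n)) ∫_{−∞}^{∞} e^(−u^2) du = sqrt(π/(19n)).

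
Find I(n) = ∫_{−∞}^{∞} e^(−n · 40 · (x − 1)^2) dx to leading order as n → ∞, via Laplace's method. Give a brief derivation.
I(n) = sqrt(π/(40n))

Here φ(x) = 40 · (x − 1)^2 has its unique minimum at x* = 1 with φ(x*) = 0 and φ''(x*) = 80. Laplace's method gives
  I(n) ~ e^(−n φ(x*)) · sqrt(2π / (n · φ''(x*))) = sqrt(2π / (80n)) = sqrt(π/(40n)).
This is exact: substituting u = (x − 1)·sqrt(40n) gives I(n) = (1/sqrt(40n)) ∫_{−∞}^{∞} e^(−u^2) du = sqrt(π/(40n)).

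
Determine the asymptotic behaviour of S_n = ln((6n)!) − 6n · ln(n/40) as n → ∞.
S_n ~ 6n · (ln 240 − 1) + O(ln n)

Stirling: ln((6n)!) = 6n ln(6n) − 6n + O(ln n).
  S_n = 6n ln(6n) − 6n − 6n ln(n/40) + O(ln n)
      = 6n ln(6n) − 6n ln n + 6n ln 40 − 6n + O(ln n)
      = 6n ln 6 + 6n ln 40 − 6n + O(ln n)
      = 6n (ln 240 − 1) + O(ln n).
Numerically ln(240) − 1 ≈ 4.4806.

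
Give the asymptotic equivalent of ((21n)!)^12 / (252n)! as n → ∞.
((21n)!)^12/(252n)! ~ ((2π·21n)^(11/2) / sqrt(12)) · 12^(−12·21n)  →  0

Write N = 21n. Stirling: N! ~ sqrt(2π N)(N/e)^N and (12N)! ~ sqrt(2π·12N)·(12N/e)^(12N).
  (N!)^12/(12N)! ~ (2π N)^(12/2) (N/e)^(12N) / [sqrt(2π·12N) (12N/e)^(12N)]
     = (2π N)^(12/2) / sqrt(2π·12N) · (N/(12N))^(12N)
     = (2π N)^((12−1)/2) / sqrt(12) · 12^(−12N).
Since 12^12 > 1, the factor 12^(−12N) decays exponentially, so the ratio → 0. Substituting N = 21n gives the stated form.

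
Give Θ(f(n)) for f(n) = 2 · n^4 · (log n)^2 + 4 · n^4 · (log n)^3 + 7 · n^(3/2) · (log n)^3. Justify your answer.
f(n) ∈ Θ(n^4 · (log n)^3)

Compare the terms by growth order. For large n, n^a · (log n)^b dominates n^a' · (log n)^b' iff a > a', or (a = a' and b > b'). Ranking the 3 terms shows the dominant one is 4 · n^4 · (log n)^3. Hence f(n) ∈ Θ(n^4 · (log n)^3).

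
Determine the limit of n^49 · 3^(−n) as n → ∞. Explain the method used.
lim = 0

Exponentials with base > 1 dominate every fixed polynomial: for any fixed c, n^c / 3^n → 0 as n → ∞ (e.g. by the ratio test, or by writing 3^n = e^(n ln 3) and noting e^(n ln 3) / n^c → ∞). Hence n^49 · 3^(−n) = n^49 / 3^n → 0.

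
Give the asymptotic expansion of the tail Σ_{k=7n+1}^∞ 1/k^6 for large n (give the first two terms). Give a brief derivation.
Σ_{k>7n} 1/k^6 = 1/(5 · (7n)^5) − 1/(2 · (7n)^6) + O(1/(7n)^7)

Compare to the integral: ∫_{7n}^∞ x^(−6) dx = [−x^(−5)/5]_{7n}^∞ = 1/((6−1)·(7n)^5). The Euler-Maclaurin correction adds −f(7n)/2 = −1/(2·(7n)^6). Euler-Maclaurin then gives
  Σ_{k>7n} 1/k^6 = ∫_{7n}^∞ dx/x^6 − 1/(2·(7n)^6) + O(1/(7n)^7).
(Equivalently this is ζ(6) − Σ_{k≤7n} 1/k^6.)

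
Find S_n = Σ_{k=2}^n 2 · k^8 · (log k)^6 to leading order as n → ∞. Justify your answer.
S_n ~ 2 · n^9 · (log n)^6 / 9

By integral comparison, S_n = ∫_1^n 2 · x^8 · (log x)^6 dx + O(n^8 · (log n)^6). For the integral, the leading term of ∫_1^n x^8 (log x)^6 dx is n^9/9 · (log n)^6 (by repeated integration by parts; each step lowers the log-exponent and produces a relatively O(1/log n) correction). Hence S_n ~ 2 · n^9 · (log n)^6 / 9.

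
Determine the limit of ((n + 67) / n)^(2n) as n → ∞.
lim = e^134

Rewrite as (1 + 67/n)^(2n). By the standard limit (1 + x/n)^n → e^x, we have (1 + 67/n)^n → e^67, and raising to the 2nd power gives e^134.
More precisely, ln[(1 + 67/n)^(2n)] = 2n · ln(1 + 67/n) = 2n · (67/n + O(1/n^2)) = 134 + O(1/n) → 134.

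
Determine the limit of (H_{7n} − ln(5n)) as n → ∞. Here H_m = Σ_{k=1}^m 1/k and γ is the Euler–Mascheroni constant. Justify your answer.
lim = ln(7/5) + γ

By Euler-Maclaurin, H_m = ln m + γ + O(1/m). So
  H_{7n} − ln(5n) = ln(7n) + γ − ln(5n) + O(1/n)
                       = ln(7/5) + γ + O(1/n).
Hence the limit is ln(7/5) + γ.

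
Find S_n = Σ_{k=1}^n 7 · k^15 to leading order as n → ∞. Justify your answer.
S_n ~ 7 · n^16 / 16

By integral comparison (Euler-Maclaurin), Σ_{k=1}^n 7 · k^15 = 7 · ∫_0^n x^15 dx + O(n^15) = 7 · n^16/16 + O(n^15). (Equivalently, Faulhaber's formula gives the same leading term.)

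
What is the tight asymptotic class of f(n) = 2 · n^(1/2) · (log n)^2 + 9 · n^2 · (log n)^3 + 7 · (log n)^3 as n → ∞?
f(n) ∈ Θ(n^2 · (log n)^3)

Compare the terms by growth order. For large n, n^a · (log n)^b dominates n^a' · (log n)^b' iff a > a', or (a = a' and b > b'). Ranking the 3 terms shows the dominant one is 9 · n^2 · (log n)^3. Hence f(n) ∈ Θ(n^2 · (log n)^3).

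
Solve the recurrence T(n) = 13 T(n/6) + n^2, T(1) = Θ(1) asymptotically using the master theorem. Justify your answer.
T(n) = Θ(n^2)

log_6 13 ≈ 1.432. f(n) = n^2 dominates n^(log_6 13) since 2 > 1.432, and the regularity condition a·f(n/b) = 13·(n/6)^2 = (13/36)·n^2 ≤ c·f(n) holds with c = 13/36 ≈ 0.361 < 1. So this is Case 3: T(n) = Θ(f(n)) = Θ(n^2).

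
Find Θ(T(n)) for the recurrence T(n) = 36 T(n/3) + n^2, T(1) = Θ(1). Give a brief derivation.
T(n) = Θ(n^(log_3 36))

Master theorem: compare f(n) = n^2 to n^(log_3 36) where log_3 36 ≈ 3.262. Since 2 < log_3 36, we have f(n) = O(n^(log_3 36 − ε)) for some ε > 0 — Case 1. Hence T(n) = Θ(n^(log_3 36)).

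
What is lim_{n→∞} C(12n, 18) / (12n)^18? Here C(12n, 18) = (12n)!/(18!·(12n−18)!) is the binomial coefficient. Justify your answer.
lim = 1/18! = 1/6402373705728000

With N = 12n → ∞: C(N, 18) / N^18 = [N(N−1)…(N−17)] / (18! · N^18) = (1/18!) · 1 · (1 − 1/(12n)) · … · (1 − 17/(12n)). Each factor → 1 as N → ∞, so the limit is 1/18! = 1/6402373705728000.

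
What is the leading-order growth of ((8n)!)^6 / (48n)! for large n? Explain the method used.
((8n)!)^6/(48n)! ~ ((2π·8n)^(5/2) / sqrt(6)) · 6^(−6·8n)  →  0

Write N = 8n. Stirling: N! ~ sqrt(2π N)(N/e)^N and (6N)! ~ sqrt(2π·6N)·(6N/e)^(6N).
  (N!)^6/(6N)! ~ (2π N)^(6/2) (N/e)^(6N) / [sqrt(2π·6N) (6N/e)^(6N)]
     = (2π N)^(6/2) / sqrt(2π·6N) · (N/(6N))^(6N)
     = (2π N)^((6−1)/2) / sqrt(6) · 6^(−6N).
Since 6^6 > 1, the factor 6^(−6N) decays exponentially, so the ratio → 0. Substituting N = 8n gives the stated form.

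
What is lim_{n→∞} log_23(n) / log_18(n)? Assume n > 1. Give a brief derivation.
lim = ln(18) / ln(23) = log_23(18)

Change of base: log_23(n) = ln n / ln 23 and log_18(n) = ln n / ln 18. The ratio is (ln n / ln 23) · (ln 18 / ln n) = ln 18 / ln 23, a constant independent of n. So the limit is ln 18 / ln 23 = log_23(18).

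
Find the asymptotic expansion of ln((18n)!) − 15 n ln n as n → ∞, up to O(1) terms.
ln((18n)!) − 15 n ln n = 3 n ln n + 18(ln 18 − 1) n + (1/2) ln(2π·18n) + O(1/n)

Stirling: ln((18n)!) = 18n ln(18n) − 18n + (1/2) ln(2π·18n) + O(1/n).
Expand 18n ln(18n) = 18n (ln n + ln 18) = 18n ln n + 18n ln 18.
Subtract 15n ln n: leading term is (18 − 15) n ln n = 3 n ln n. The next term is 18n ln 18 − 18n = 18(ln 18 − 1) n. Then the (1/2) ln(2π·18n) correction.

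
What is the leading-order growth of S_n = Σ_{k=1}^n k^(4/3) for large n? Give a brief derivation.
S_n ~ (3/7) · n^(7/3)

Integral comparison: Σ_{k=1}^n k^(4/3) = ∫_0^n x^(4/3) dx + O(n^(4/3)). The integral is n^(1 + 4/3) / (1 + 4/3) = n^((4+3)/3) / ((4+3)/3) = (3/7) · n^(7/3).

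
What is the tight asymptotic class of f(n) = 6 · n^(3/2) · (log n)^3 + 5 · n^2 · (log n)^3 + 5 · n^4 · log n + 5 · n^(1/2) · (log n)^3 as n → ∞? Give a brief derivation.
f(n) ∈ Θ(n^4 · log n)

Compare the terms by growth order. For large n, n^a · (log n)^b dominates n^a' · (log n)^b' iff a > a', or (a = a' and b > b'). Ranking the 4 terms shows the dominant one is 5 · n^4 · log n. Hence f(n) ∈ Θ(n^4 · log n).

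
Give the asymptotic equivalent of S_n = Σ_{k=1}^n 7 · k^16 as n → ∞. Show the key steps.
S_n ~ 7 · n^17 / 17

By integral comparison (Euler-Maclaurin), Σ_{k=1}^n 7 · k^16 = 7 · ∫_0^n x^16 dx + O(n^16) = 7 · n^17/17 + O(n^16). (Equivalently, Faulhaber's formula gives the same leading term.)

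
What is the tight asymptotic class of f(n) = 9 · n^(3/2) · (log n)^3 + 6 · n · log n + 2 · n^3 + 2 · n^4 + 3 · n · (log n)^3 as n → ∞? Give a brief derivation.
f(n) ∈ Θ(n^4)

Compare the terms by growth order. For large n, n^a · (log n)^b dominates n^a' · (log n)^b' iff a > a', or (a = a' and b > b'). Ranking the 5 terms shows the dominant one is 2 · n^4. Hence f(n) ∈ Θ(n^4).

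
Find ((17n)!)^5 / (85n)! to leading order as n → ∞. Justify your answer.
((17n)!)^5/(85n)! ~ ((2π·17n)^(4/2) / sqrt(5)) · 5^(−5·17n)  →  0

Write N = 17n. Stirling: N! ~ sqrt(2π N)(N/e)^N and (5N)! ~ sqrt(2π·5N)·(5N/e)^(5N).
  (N!)^5/(5N)! ~ (2π N)^(5/2) (N/e)^(5N) / [sqrt(2π·5N) (5N/e)^(5N)]
     = (2π N)^(5/2) / sqrt(2π·5N) · (N/(5N))^(5N)
     = (2π N)^((5−1)/2) / sqrt(5) · 5^(−5N).
Since 5^5 > 1, the factor 5^(−5N) decays exponentially, so the ratio → 0. Substituting N = 17n gives the stated form.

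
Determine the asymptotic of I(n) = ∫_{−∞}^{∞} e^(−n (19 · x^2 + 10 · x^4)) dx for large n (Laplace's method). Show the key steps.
I(n) ~ sqrt(π/(19n))

φ(x) = 19 · x^2 + 10 · x^4 has its unique global minimum at x* = 0 (since φ'(x) = 38x + 40x^3 = 0 only at x = 0 for real x with both coefficients positive, and φ → ∞ as |x| → ∞). At x* = 0, φ(0) = 0 and φ''(0) = 38. Laplace's method then gives
  I(n) ~ sqrt(2π / (n · φ''(0))) · e^(−n φ(0)) = sqrt(2π / (38n)) = sqrt(π/(19n)).
The 10 · x^4 term contributes only at subleading order (an O(1/n) relative correction).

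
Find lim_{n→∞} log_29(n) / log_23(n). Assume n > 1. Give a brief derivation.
lim = ln(23) / ln(29) = log_29(23)

Change of base: log_29(n) = ln n / ln 29 and log_23(n) = ln n / ln 23. The ratio is (ln n / ln 29) · (ln 23 / ln n) = ln 23 / ln 29, a constant independent of n. So the limit is ln 23 / ln 29 = log_29(23).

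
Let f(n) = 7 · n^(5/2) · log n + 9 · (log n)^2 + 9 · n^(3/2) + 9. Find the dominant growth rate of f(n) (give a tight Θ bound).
f(n) ∈ Θ(n^(5/2) · log n)

Compare the terms by growth order. For large n, n^a · (log n)^b dominates n^a' · (log n)^b' iff a > a', or (a = a' and b > b'). Ranking the 4 terms shows the dominant one is 7 · n^(5/2) · log n. Hence f(n) ∈ Θ(n^(5/2) · log n).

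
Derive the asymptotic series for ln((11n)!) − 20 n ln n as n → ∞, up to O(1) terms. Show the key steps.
ln((11n)!) − 20 n ln n = −9 n ln n + 11(ln 11 − 1) n + (1/2) ln(2π·11n) + O(1/n)

Stirling: ln((11n)!) = 11n ln(11n) − 11n + (1/2) ln(2π·11n) + O(1/n).
Expand 11n ln(11n) = 11n (ln n + ln 11) = 11n ln n + 11n ln 11.
Subtract 20n ln n: leading term is (11 − 20) n ln n = −9 n ln n. The next term is 11n ln 11 − 11n = 11(ln 11 − 1) n. Then the (1/2) ln(2π·11n) correction.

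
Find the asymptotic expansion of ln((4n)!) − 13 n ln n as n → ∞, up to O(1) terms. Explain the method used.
ln((4n)!) − 13 n ln n = −9 n ln n + 4(ln 4 − 1) n + (1/2) ln(2π·4n) + O(1/n)

Stirling: ln((4n)!) = 4n ln(4n) − 4n + (1/2) ln(2π·4n) + O(1/n).
Expand 4n ln(4n) = 4n (ln n + ln 4) = 4n ln n + 4n ln 4.
Subtract 13n ln n: leading term is (4 − 13) n ln n = −9 n ln n. The next term is 4n ln 4 − 4n = 4(ln 4 − 1) n. Then the (1/2) ln(2π·4n) correction.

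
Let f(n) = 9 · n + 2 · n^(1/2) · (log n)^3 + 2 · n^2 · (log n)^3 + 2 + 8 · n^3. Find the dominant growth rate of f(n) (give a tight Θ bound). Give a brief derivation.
f(n) ∈ Θ(n^3)

Compare the terms by growth order. For large n, n^a · (log n)^b dominates n^a' · (log n)^b' iff a > a', or (a = a' and b > b'). Ranking the 5 terms shows the dominant one is 8 · n^3. Hence f(n) ∈ Θ(n^3).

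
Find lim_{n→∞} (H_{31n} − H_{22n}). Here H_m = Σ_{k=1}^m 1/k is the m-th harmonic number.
lim = ln(31/22)

Euler-Maclaurin gives H_m = ln m + γ + 1/(2m) + O(1/m^2). The γ and O(1/m) terms cancel in the difference:
  H_{31n} − H_{22n} = ln(31n) − ln(22n) + O(1/n) = ln(31/22) + O(1/n).
Hence the limit is ln(31/22).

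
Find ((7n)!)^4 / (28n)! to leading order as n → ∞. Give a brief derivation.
((7n)!)^4/(28n)! ~ ((2π·7n)^(3/2) / 2) · 4^(−4·7n)  →  0

Write N = 7n. Stirling: N! ~ sqrt(2π N)(N/e)^N and (4N)! ~ sqrt(2π·4N)·(4N/e)^(4N).
  (N!)^4/(4N)! ~ (2π N)^(4/2) (N/e)^(4N) / [sqrt(2π·4N) (4N/e)^(4N)]
     = (2π N)^(4/2) / sqrt(2π·4N) · (N/(4N))^(4N)
     = (2π N)^((4−1)/2) / 2 · 4^(−4N).
Since 4^4 > 1, the factor 4^(−4N) decays exponentially, so the ratio → 0. Substituting N = 7n gives the stated form.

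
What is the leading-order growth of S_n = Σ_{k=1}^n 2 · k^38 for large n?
S_n ~ 2 · n^39 / 39

By integral comparison (Euler-Maclaurin), Σ_{k=1}^n 2 · k^38 = 2 · ∫_0^n x^38 dx + O(n^38) = 2 · n^39/39 + O(n^38). (Equivalently, Faulhaber's formula gives the same leading term.)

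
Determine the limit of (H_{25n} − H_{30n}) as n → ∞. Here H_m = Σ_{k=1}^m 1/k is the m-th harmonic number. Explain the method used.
lim = ln(25/30) = ln(5/6)

Euler-Maclaurin gives H_m = ln m + γ + 1/(2m) + O(1/m^2). The γ and O(1/m) terms cancel in the difference:
  H_{25n} − H_{30n} = ln(25n) − ln(30n) + O(1/n) = ln(25/30) + O(1/n).
Hence the limit is ln(25/30) = ln(5/6).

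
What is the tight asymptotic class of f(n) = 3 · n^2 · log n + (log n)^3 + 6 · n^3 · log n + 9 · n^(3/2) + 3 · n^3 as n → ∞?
f(n) ∈ Θ(n^3 · log n)

Compare the terms by growth order. For large n, n^a · (log n)^b dominates n^a' · (log n)^b' iff a > a', or (a = a' and b > b'). Ranking the 5 terms shows the dominant one is 6 · n^3 · log n. Hence f(n) ∈ Θ(n^3 · log n).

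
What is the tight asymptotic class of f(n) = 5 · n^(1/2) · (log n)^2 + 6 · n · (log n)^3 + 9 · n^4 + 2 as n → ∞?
f(n) ∈ Θ(n^4)

Compare the terms by growth order. For large n, n^a · (log n)^b dominates n^a' · (log n)^b' iff a > a', or (a = a' and b > b'). Ranking the 4 terms shows the dominant one is 9 · n^4. Hence f(n) ∈ Θ(n^4).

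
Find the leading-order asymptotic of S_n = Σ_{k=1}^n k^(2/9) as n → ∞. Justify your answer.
S_n ~ (9/11) · n^(11/9)

Integral comparison: Σ_{k=1}^n k^(2/9) = ∫_0^n x^(2/9) dx + O(n^(2/9)). The integral is n^(1 + 2/9) / (1 + 2/9) = n^((2+9)/9) / ((2+9)/9) = (9/11) · n^(11/9).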